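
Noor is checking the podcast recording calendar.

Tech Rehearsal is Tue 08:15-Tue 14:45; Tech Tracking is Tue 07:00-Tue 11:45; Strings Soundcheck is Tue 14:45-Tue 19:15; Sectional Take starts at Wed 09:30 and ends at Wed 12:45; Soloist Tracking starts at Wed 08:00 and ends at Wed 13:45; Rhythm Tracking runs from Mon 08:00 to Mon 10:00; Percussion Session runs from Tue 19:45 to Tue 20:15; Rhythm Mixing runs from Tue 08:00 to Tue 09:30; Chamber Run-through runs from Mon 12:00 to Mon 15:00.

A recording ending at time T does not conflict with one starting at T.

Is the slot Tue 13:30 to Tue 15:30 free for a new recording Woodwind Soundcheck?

Rhythm Tracking: ends Mon 10:00 at or before Woodwind Soundcheck starts Tue 13:30 → clear.
Chamber Run-through: ends Mon 15:00 at or before Woodwind Soundcheck starts Tue 13:30 → clear.
Tech Tracking: ends Tue 11:45 at or before Woodwind Soundcheck starts Tue 13:30 → clear.
Rhythm Mixing: ends Tue 09:30 at or before Woodwind Soundcheck starts Tue 13:30 → clear.
Tech Rehearsal: starts Tue 08:15 before Woodwind Soundcheck ends Tue 15:30, and ends Tue 14:45 after Woodwind Soundcheck starts Tue 13:30 → overlap.
Strings Soundcheck: starts Tue 14:45 before Woodwind Soundcheck ends Tue 15:30, and ends Tue 19:15 after Woodwind Soundcheck starts Tue 13:30 → overlap.
Percussion Session: starts Tue 19:45 at or after Woodwind Soundcheck ends Tue 15:30 → clear.
Soloist Tracking: starts Wed 08:00 at or after Woodwind Soundcheck ends Tue 15:30 → clear.
Sectional Take: starts Wed 09:30 at or after Woodwind Soundcheck ends Tue 15:30 → clear.
Woodwind Soundcheck overlaps Tech Rehearsal, Strings Soundcheck.

No — it overlaps Strings Soundcheck, Tech Rehearsal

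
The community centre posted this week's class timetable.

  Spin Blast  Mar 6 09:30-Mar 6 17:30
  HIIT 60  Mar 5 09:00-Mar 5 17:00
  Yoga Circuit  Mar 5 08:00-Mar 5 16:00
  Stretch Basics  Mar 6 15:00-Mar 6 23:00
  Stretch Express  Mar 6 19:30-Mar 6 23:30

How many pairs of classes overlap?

3

Check each pair: they overlap iff neither finishes before the other starts.
Sorted by start: Yoga Circuit, HIIT 60, Spin Blast, Stretch Basics, Stretch Express.
HIIT 60 starts before Yoga Circuit ends → Yoga Circuit and HIIT 60 overlap.
Spin Blast starts after Yoga Circuit ends — done with Yoga Circuit.
Spin Blast starts after HIIT 60 ends — done with HIIT 60.
Stretch Basics starts before Spin Blast ends → Spin Blast and Stretch Basics overlap.
Stretch Express starts after Spin Blast ends.
Stretch Express starts before Stretch Basics ends → Stretch Basics and Stretch Express overlap.
Overlapping pairs: HIIT 60 & Yoga Circuit, Spin Blast & Stretch Basics, Stretch Basics & Stretch Express — 3 in total.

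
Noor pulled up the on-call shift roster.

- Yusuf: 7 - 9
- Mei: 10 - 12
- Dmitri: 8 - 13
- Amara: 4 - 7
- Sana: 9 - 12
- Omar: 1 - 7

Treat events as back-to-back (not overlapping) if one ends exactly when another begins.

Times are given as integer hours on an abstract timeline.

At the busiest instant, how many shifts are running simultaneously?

Walk through starts and ends in time order (an end at T is processed before a start at T):
1 start Omar → 1
4 start Amara → 2
7 end Amara → 1
7 end Omar → 0
7 start Yusuf → 1
8 start Dmitri → 2
9 end Yusuf → 1
9 start Sana → 2
10 start Mei → 3
12 end Mei → 2
12 end Sana → 1
13 end Dmitri → 0
Peak is 3, at 10 (Dmitri, Mei, Sana).

3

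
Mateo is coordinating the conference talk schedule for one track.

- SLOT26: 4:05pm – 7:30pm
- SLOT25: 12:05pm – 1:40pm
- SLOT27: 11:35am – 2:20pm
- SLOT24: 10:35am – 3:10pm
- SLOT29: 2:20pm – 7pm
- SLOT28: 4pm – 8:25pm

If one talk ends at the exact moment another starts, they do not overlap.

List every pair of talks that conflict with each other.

SLOT24 & SLOT25, SLOT24 & SLOT27, SLOT24 & SLOT29, SLOT25 & SLOT27, SLOT26 & SLOT28, SLOT26 & SLOT29, SLOT28 & SLOT29

Check each pair: they overlap iff neither finishes before the other starts.
Sorted by start: SLOT24, SLOT27, SLOT25, SLOT29, SLOT28, SLOT26.
SLOT27 starts before SLOT24 ends → SLOT24 and SLOT27 overlap.
SLOT25 starts before SLOT24 ends → SLOT24 and SLOT25 overlap.
SLOT29 starts before SLOT24 ends → SLOT24 and SLOT29 overlap.
SLOT28 starts after SLOT24 ends, so nothing later overlaps SLOT24 either.
SLOT25 starts before SLOT27 ends → SLOT27 and SLOT25 overlap.
SLOT29 starts exactly when SLOT27 ends (back-to-back, no overlap), so nothing later overlaps SLOT27 either.
SLOT29 starts after SLOT25 ends, so nothing later overlaps SLOT25 either.
SLOT28 starts before SLOT29 ends → SLOT29 and SLOT28 overlap.
SLOT26 starts before SLOT29 ends → SLOT29 and SLOT26 overlap.
SLOT26 starts before SLOT28 ends → SLOT28 and SLOT26 overlap.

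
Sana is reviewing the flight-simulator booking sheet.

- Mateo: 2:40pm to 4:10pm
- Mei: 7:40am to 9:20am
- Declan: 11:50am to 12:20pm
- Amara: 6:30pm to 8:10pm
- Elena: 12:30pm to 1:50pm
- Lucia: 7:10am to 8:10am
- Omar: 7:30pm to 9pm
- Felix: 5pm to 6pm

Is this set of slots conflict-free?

No

Check each pair: they overlap iff neither finishes before the other starts.
Sorted by start: Lucia, Mei, Declan, Elena, Mateo, Felix, Amara, Omar.
Mei starts before Lucia ends → Lucia and Mei overlap.
That's a conflict, so the schedule is not conflict-free.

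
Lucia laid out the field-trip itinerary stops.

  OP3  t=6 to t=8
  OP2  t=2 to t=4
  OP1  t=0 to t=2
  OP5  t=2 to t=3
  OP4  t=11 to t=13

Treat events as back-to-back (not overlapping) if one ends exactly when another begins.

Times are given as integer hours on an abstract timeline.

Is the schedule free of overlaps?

Two intervals overlap when each starts before the other ends.
Sorted by start: OP1, OP2, OP5, OP3, OP4.
OP2 starts exactly when OP1 ends (back-to-back, no overlap) — done with OP1.
OP5 starts before OP2 ends → OP2 and OP5 overlap.
That's a conflict, so the schedule is not conflict-free.

No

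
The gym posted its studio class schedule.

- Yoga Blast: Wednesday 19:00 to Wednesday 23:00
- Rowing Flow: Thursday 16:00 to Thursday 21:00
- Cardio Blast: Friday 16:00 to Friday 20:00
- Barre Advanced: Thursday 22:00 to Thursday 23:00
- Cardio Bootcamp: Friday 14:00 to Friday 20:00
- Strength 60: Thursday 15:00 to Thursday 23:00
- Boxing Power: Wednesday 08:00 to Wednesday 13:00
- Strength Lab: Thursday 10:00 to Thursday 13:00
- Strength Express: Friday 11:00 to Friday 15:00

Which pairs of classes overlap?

Check each pair: they overlap iff neither finishes before the other starts.
Sorted by start: Boxing Power, Yoga Blast, Strength Lab, Strength 60, Rowing Flow, Barre Advanced, Strength Express, Cardio Bootcamp, Cardio Blast.
Yoga Blast starts after Boxing Power ends; Boxing Power is clear from here.
Strength Lab starts after Yoga Blast ends; Yoga Blast is clear from here.
Strength 60 starts after Strength Lab ends; Strength Lab is clear from here.
Rowing Flow starts before Strength 60 ends → Strength 60 and Rowing Flow overlap.
Barre Advanced starts before Strength 60 ends → Strength 60 and Barre Advanced overlap.
Strength Express starts after Strength 60 ends; Strength 60 is clear from here.
Barre Advanced starts after Rowing Flow ends; Rowing Flow is clear from here.
Strength Express starts after Barre Advanced ends; Barre Advanced is clear from here.
Cardio Bootcamp starts before Strength Express ends → Strength Express and Cardio Bootcamp overlap.
Cardio Blast starts after Strength Express ends.
Cardio Blast starts before Cardio Bootcamp ends → Cardio Bootcamp and Cardio Blast overlap.

Barre Advanced & Strength 60, Cardio Blast & Cardio Bootcamp, Cardio Bootcamp & Strength Express, Rowing Flow & Strength 60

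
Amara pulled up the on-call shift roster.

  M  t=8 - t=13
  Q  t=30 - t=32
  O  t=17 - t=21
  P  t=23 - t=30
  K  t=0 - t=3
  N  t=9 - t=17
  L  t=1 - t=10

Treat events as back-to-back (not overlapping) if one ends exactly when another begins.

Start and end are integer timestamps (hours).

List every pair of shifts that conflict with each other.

Sorted by start: K, L, M, N, O, P, Q.
L starts before K ends → K and L overlap.
M starts after K ends, so K has no further overlaps.
M starts before L ends → L and M overlap.
N starts before L ends → L and N overlap.
O starts after L ends, so L has no further overlaps.
N starts before M ends → M and N overlap.
O starts after M ends, so M has no further overlaps.
O starts exactly when N ends (back-to-back, no overlap), so N has no further overlaps.
P starts after O ends, so O has no further overlaps.
Q starts exactly when P ends (back-to-back, no overlap).

K & L, L & M, L & N, M & N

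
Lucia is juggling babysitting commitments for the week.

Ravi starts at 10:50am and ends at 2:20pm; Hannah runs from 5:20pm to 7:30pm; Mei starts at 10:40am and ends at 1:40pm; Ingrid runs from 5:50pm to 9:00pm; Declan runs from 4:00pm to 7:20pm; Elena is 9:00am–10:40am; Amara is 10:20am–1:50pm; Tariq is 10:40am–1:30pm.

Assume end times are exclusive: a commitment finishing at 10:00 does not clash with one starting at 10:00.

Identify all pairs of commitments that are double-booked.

Sorted by start: Elena, Amara, Tariq, Mei, Ravi, Declan, Hannah, Ingrid.
Amara starts before Elena ends → Elena and Amara overlap.
Tariq starts exactly when Elena ends (back-to-back, no overlap), so nothing later overlaps Elena either.
Tariq starts before Amara ends → Amara and Tariq overlap.
Mei starts before Amara ends → Amara and Mei overlap.
Ravi starts before Amara ends → Amara and Ravi overlap.
Declan starts after Amara ends, so nothing later overlaps Amara either.
Mei starts before Tariq ends → Tariq and Mei overlap.
Ravi starts before Tariq ends → Tariq and Ravi overlap.
Declan starts after Tariq ends, so nothing later overlaps Tariq either.
Ravi starts before Mei ends → Mei and Ravi overlap.
Declan starts after Mei ends, so nothing later overlaps Mei either.
Declan starts after Ravi ends, so nothing later overlaps Ravi either.
Hannah starts before Declan ends → Declan and Hannah overlap.
Ingrid starts before Declan ends → Declan and Ingrid overlap.
Ingrid starts before Hannah ends → Hannah and Ingrid overlap.

Amara & Elena, Amara & Mei, Amara & Ravi, Amara & Tariq, Declan & Hannah, Declan & Ingrid, Hannah & Ingrid, Mei & Ravi, Mei & Tariq, Ravi & Tariq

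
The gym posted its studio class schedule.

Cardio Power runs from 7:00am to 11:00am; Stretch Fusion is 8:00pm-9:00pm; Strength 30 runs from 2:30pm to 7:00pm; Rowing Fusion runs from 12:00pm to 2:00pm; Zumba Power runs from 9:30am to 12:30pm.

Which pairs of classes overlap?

Sorted by start: Cardio Power, Zumba Power, Rowing Fusion, Strength 30, Stretch Fusion.
Zumba Power starts before Cardio Power ends → Cardio Power and Zumba Power overlap.
Rowing Fusion starts after Cardio Power ends, so nothing later overlaps Cardio Power either.
Rowing Fusion starts before Zumba Power ends → Zumba Power and Rowing Fusion overlap.
Strength 30 starts after Zumba Power ends, so nothing later overlaps Zumba Power either.
Strength 30 starts after Rowing Fusion ends, so nothing later overlaps Rowing Fusion either.
Stretch Fusion starts after Strength 30 ends.

Cardio Power & Zumba Power, Rowing Fusion & Zumba Power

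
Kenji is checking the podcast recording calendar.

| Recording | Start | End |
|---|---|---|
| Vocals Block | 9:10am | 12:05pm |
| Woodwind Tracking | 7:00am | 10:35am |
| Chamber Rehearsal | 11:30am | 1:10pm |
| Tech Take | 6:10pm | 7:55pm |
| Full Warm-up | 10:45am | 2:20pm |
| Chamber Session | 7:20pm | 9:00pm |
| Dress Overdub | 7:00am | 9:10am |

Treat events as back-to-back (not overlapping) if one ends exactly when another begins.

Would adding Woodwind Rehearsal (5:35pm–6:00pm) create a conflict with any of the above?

Dress Overdub: ends 9:10am at or before Woodwind Rehearsal starts 5:35pm → clear.
Woodwind Tracking: ends 10:35am at or before Woodwind Rehearsal starts 5:35pm → clear.
Vocals Block: ends 12:05pm at or before Woodwind Rehearsal starts 5:35pm → clear.
Full Warm-up: ends 2:20pm at or before Woodwind Rehearsal starts 5:35pm → clear.
Chamber Rehearsal: ends 1:10pm at or before Woodwind Rehearsal starts 5:35pm → clear.
Tech Take: starts 6:10pm at or after Woodwind Rehearsal ends 6:00pm → clear.
Chamber Session: starts 7:20pm at or after Woodwind Rehearsal ends 6:00pm → clear.

No — it doesn't clash with anything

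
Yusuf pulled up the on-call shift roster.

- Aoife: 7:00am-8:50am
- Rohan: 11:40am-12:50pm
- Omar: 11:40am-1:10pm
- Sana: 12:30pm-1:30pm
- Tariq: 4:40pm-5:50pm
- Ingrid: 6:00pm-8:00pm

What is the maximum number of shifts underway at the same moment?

3

Walk through starts and ends in time order (an end at T is processed before a start at T):
7:00am start Aoife → 1
8:50am end Aoife → 0
11:40am start Omar → 1
11:40am start Rohan → 2
12:30pm start Sana → 3
12:50pm end Rohan → 2
1:10pm end Omar → 1
1:30pm end Sana → 0
4:40pm start Tariq → 1
5:50pm end Tariq → 0
6:00pm start Ingrid → 1
8:00pm end Ingrid → 0
Peak is 3, at 12:30pm (Omar, Rohan, Sana).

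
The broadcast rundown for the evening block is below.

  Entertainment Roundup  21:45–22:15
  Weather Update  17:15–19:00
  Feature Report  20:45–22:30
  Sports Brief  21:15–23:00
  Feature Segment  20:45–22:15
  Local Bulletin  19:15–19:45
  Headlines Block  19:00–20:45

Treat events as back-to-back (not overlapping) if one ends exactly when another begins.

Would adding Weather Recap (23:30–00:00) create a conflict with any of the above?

No — it doesn't clash with anything

Weather Update: ends 19:00 at or before Weather Recap starts 23:30 → clear.
Headlines Block: ends 20:45 at or before Weather Recap starts 23:30 → clear.
Local Bulletin: ends 19:45 at or before Weather Recap starts 23:30 → clear.
Feature Segment: ends 22:15 at or before Weather Recap starts 23:30 → clear.
Feature Report: ends 22:30 at or before Weather Recap starts 23:30 → clear.
Sports Brief: ends 23:00 at or before Weather Recap starts 23:30 → clear.
Entertainment Roundup: ends 22:15 at or before Weather Recap starts 23:30 → clear.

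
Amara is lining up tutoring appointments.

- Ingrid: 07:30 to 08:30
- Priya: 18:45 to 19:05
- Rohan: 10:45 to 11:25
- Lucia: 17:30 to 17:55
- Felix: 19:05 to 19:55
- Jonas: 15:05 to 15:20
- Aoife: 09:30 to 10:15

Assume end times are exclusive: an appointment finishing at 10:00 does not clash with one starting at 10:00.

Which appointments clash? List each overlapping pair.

Two intervals overlap when each starts before the other ends.
Sorted by start: Ingrid, Aoife, Rohan, Jonas, Lucia, Priya, Felix.
Aoife starts after Ingrid ends, so Ingrid has no further overlaps.
Rohan starts after Aoife ends, so Aoife has no further overlaps.
Jonas starts after Rohan ends, so Rohan has no further overlaps.
Lucia starts after Jonas ends, so Jonas has no further overlaps.
Priya starts after Lucia ends, so Lucia has no further overlaps.
Felix starts exactly when Priya ends (back-to-back, no overlap).

no conflicts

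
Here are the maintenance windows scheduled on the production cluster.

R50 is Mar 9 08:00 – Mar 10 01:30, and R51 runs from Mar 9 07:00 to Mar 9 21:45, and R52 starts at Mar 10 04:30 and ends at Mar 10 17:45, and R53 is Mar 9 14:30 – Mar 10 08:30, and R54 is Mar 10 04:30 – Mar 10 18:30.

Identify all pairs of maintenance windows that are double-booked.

Sorted by start: R51, R50, R53, R52, R54.
R50 starts before R51 ends → R51 and R50 overlap.
R53 starts before R51 ends → R51 and R53 overlap.
R52 starts after R51 ends, so nothing later overlaps R51 either.
R53 starts before R50 ends → R50 and R53 overlap.
R52 starts after R50 ends, so nothing later overlaps R50 either.
R52 starts before R53 ends → R53 and R52 overlap.
R54 starts before R53 ends → R53 and R54 overlap.
R54 starts before R52 ends → R52 and R54 overlap.

R50 & R51, R50 & R53, R51 & R53, R52 & R53, R52 & R54, R53 & R54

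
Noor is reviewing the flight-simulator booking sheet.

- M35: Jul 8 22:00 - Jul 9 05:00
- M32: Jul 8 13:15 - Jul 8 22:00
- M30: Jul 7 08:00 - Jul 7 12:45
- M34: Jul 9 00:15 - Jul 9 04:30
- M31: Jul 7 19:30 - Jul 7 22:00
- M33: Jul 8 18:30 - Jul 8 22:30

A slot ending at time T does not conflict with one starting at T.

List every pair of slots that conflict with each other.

M32 & M33, M33 & M35, M34 & M35

Two intervals overlap when each starts before the other ends.
Sorted by start: M30, M31, M32, M33, M35, M34.
M31 starts after M30 ends; M30 is clear from here.
M32 starts after M31 ends; M31 is clear from here.
M33 starts before M32 ends → M32 and M33 overlap.
M35 starts exactly when M32 ends (back-to-back, no overlap); M32 is clear from here.
M35 starts before M33 ends → M33 and M35 overlap.
M34 starts after M33 ends.
M34 starts before M35 ends → M35 and M34 overlap.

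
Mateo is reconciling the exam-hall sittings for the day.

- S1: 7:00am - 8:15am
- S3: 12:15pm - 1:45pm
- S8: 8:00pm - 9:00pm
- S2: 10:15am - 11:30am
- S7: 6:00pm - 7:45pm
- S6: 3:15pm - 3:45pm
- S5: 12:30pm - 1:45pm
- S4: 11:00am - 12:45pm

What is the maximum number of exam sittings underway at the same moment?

3

Walk through starts and ends in time order (an end at T is processed before a start at T):
7:00am start S1 → 1
8:15am end S1 → 0
10:15am start S2 → 1
11:00am start S4 → 2
11:30am end S2 → 1
12:15pm start S3 → 2
12:30pm start S5 → 3
12:45pm end S4 → 2
1:45pm end S3 → 1
1:45pm end S5 → 0
3:15pm start S6 → 1
3:45pm end S6 → 0
6:00pm start S7 → 1
7:45pm end S7 → 0
8:00pm start S8 → 1
9:00pm end S8 → 0
Peak is 3, at 12:30pm (S3, S4, S5).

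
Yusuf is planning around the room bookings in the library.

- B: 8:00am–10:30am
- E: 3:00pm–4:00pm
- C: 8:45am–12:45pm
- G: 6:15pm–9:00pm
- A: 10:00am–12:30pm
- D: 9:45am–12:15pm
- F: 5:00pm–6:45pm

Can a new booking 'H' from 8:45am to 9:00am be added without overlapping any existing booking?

No — it overlaps B, C

B: starts 8:00am before H ends 9:00am, and ends 10:30am after H starts 8:45am → overlap.
C: starts 8:45am before H ends 9:00am, and ends 12:45pm after H starts 8:45am → overlap.
D: starts 9:45am at or after H ends 9:00am → clear.
A: starts 10:00am at or after H ends 9:00am → clear.
E: starts 3:00pm at or after H ends 9:00am → clear.
F: starts 5:00pm at or after H ends 9:00am → clear.
G: starts 6:15pm at or after H ends 9:00am → clear.
H overlaps B, C.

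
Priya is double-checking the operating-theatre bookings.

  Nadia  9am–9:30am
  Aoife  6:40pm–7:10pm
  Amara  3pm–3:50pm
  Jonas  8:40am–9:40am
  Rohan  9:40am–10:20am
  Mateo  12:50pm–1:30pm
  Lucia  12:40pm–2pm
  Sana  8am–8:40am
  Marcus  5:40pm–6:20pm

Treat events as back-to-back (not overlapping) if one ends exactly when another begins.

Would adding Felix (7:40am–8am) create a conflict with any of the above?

No — it doesn't clash with anything

Sana: starts 8am at or after Felix ends 8am → clear.
Jonas: starts 8:40am at or after Felix ends 8am → clear.
Nadia: starts 9am at or after Felix ends 8am → clear.
Rohan: starts 9:40am at or after Felix ends 8am → clear.
Lucia: starts 12:40pm at or after Felix ends 8am → clear.
Mateo: starts 12:50pm at or after Felix ends 8am → clear.
Amara: starts 3pm at or after Felix ends 8am → clear.
Marcus: starts 5:40pm at or after Felix ends 8am → clear.
Aoife: starts 6:40pm at or after Felix ends 8am → clear.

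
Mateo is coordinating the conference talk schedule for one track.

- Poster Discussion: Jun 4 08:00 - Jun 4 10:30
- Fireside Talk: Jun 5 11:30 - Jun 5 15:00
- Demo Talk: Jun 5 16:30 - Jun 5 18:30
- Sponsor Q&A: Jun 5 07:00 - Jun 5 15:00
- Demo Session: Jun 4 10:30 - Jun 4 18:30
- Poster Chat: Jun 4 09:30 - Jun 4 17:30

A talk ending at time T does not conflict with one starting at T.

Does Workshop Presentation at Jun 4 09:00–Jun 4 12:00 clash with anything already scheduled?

Yes — it overlaps Demo Session, Poster Chat, Poster Discussion

Poster Discussion: starts Jun 4 08:00 before Workshop Presentation ends Jun 4 12:00, and ends Jun 4 10:30 after Workshop Presentation starts Jun 4 09:00 → overlap.
Poster Chat: starts Jun 4 09:30 before Workshop Presentation ends Jun 4 12:00, and ends Jun 4 17:30 after Workshop Presentation starts Jun 4 09:00 → overlap.
Demo Session: starts Jun 4 10:30 before Workshop Presentation ends Jun 4 12:00, and ends Jun 4 18:30 after Workshop Presentation starts Jun 4 09:00 → overlap.
Sponsor Q&A: starts Jun 5 07:00 at or after Workshop Presentation ends Jun 4 12:00 → clear.
Fireside Talk: starts Jun 5 11:30 at or after Workshop Presentation ends Jun 4 12:00 → clear.
Demo Talk: starts Jun 5 16:30 at or after Workshop Presentation ends Jun 4 12:00 → clear.
Workshop Presentation overlaps Poster Discussion, Poster Chat, Demo Session.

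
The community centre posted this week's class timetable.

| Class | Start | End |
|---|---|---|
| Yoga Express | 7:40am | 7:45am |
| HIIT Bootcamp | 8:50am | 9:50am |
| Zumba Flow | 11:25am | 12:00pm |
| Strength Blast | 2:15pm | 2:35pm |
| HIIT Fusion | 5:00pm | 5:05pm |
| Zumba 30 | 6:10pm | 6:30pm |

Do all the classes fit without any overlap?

Sorted by start: Yoga Express, HIIT Bootcamp, Zumba Flow, Strength Blast, HIIT Fusion, Zumba 30.
HIIT Bootcamp starts after Yoga Express ends — done with Yoga Express.
Zumba Flow starts after HIIT Bootcamp ends — done with HIIT Bootcamp.
Strength Blast starts after Zumba Flow ends — done with Zumba Flow.
HIIT Fusion starts after Strength Blast ends — done with Strength Blast.
Zumba 30 starts after HIIT Fusion ends.
Every pair is clear; the schedule has no overlaps.

Yes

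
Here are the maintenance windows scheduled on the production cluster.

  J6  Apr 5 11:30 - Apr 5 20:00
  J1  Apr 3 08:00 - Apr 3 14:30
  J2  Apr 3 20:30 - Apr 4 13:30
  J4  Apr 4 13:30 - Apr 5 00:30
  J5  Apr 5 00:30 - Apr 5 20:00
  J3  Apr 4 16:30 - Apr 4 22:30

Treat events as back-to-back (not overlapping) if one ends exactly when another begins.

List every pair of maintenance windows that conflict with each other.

J3 & J4, J5 & J6

Sorted by start: J1, J2, J4, J3, J5, J6.
J2 starts after J1 ends — done with J1.
J4 starts exactly when J2 ends (back-to-back, no overlap) — done with J2.
J3 starts before J4 ends → J4 and J3 overlap.
J5 starts exactly when J4 ends (back-to-back, no overlap) — done with J4.
J5 starts after J3 ends — done with J3.
J6 starts before J5 ends → J5 and J6 overlap.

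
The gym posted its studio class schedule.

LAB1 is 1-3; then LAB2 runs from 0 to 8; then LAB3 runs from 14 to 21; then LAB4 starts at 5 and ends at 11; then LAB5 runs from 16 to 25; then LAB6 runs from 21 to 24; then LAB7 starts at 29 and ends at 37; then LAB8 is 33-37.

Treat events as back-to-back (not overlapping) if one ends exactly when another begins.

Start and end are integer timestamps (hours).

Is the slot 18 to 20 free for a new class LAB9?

No — it overlaps LAB3, LAB5

LAB2: ends 8 at or before LAB9 starts 18 → clear.
LAB1: ends 3 at or before LAB9 starts 18 → clear.
LAB4: ends 11 at or before LAB9 starts 18 → clear.
LAB3: starts 14 before LAB9 ends 20, and ends 21 after LAB9 starts 18 → overlap.
LAB5: starts 16 before LAB9 ends 20, and ends 25 after LAB9 starts 18 → overlap.
LAB6: starts 21 at or after LAB9 ends 20 → clear.
LAB7: starts 29 at or after LAB9 ends 20 → clear.
LAB8: starts 33 at or after LAB9 ends 20 → clear.
LAB9 overlaps LAB3, LAB5.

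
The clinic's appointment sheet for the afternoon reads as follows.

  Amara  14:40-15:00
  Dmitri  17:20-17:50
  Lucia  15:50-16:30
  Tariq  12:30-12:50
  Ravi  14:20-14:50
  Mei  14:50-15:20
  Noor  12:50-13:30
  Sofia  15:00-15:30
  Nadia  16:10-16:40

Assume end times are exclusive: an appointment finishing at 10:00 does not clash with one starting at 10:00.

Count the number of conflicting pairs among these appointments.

Two intervals overlap when each starts before the other ends.
Sorted by start: Tariq, Noor, Ravi, Amara, Mei, Sofia, Lucia, Nadia, Dmitri.
Noor starts exactly when Tariq ends (back-to-back, no overlap) — done with Tariq.
Ravi starts after Noor ends — done with Noor.
Amara starts before Ravi ends → Ravi and Amara overlap.
Mei starts exactly when Ravi ends (back-to-back, no overlap) — done with Ravi.
Mei starts before Amara ends → Amara and Mei overlap.
Sofia starts exactly when Amara ends (back-to-back, no overlap) — done with Amara.
Sofia starts before Mei ends → Mei and Sofia overlap.
Lucia starts after Mei ends — done with Mei.
Lucia starts after Sofia ends — done with Sofia.
Nadia starts before Lucia ends → Lucia and Nadia overlap.
Dmitri starts after Lucia ends.
Dmitri starts after Nadia ends.
Overlapping pairs: Amara & Mei, Amara & Ravi, Lucia & Nadia, Mei & Sofia — 4 in total.

4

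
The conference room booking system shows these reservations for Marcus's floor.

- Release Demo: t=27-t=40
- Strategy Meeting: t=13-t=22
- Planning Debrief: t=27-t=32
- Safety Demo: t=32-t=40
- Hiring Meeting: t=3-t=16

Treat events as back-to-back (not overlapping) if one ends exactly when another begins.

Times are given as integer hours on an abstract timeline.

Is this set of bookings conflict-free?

Sorted by start: Hiring Meeting, Strategy Meeting, Release Demo, Planning Debrief, Safety Demo.
Strategy Meeting starts before Hiring Meeting ends → Hiring Meeting and Strategy Meeting overlap.
That's a conflict, so the schedule is not conflict-free.

No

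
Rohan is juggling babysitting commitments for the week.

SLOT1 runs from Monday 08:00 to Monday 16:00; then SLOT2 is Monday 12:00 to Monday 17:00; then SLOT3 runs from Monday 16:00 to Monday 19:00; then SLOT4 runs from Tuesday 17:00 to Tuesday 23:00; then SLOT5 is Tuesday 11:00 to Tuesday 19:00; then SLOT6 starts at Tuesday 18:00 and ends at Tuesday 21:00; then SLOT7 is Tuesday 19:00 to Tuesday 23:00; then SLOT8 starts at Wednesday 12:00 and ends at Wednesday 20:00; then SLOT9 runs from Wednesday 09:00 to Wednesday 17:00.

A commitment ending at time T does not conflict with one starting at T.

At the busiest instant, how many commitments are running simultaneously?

Sweep the timeline, counting +1 at each start and −1 at each end (ends before starts at a tie):
Monday 08:00 start SLOT1 → 1
Monday 12:00 start SLOT2 → 2
Monday 16:00 end SLOT1 → 1
Monday 16:00 start SLOT3 → 2
Monday 17:00 end SLOT2 → 1
Monday 19:00 end SLOT3 → 0
Tuesday 11:00 start SLOT5 → 1
Tuesday 17:00 start SLOT4 → 2
Tuesday 18:00 start SLOT6 → 3
Tuesday 19:00 end SLOT5 → 2
Tuesday 19:00 start SLOT7 → 3
Tuesday 21:00 end SLOT6 → 2
Tuesday 23:00 end SLOT4 → 1
Tuesday 23:00 end SLOT7 → 0
Wednesday 09:00 start SLOT9 → 1
Wednesday 12:00 start SLOT8 → 2
Wednesday 17:00 end SLOT9 → 1
Wednesday 20:00 end SLOT8 → 0
Peak is 3, at Tuesday 18:00 (SLOT4, SLOT5, SLOT6).

3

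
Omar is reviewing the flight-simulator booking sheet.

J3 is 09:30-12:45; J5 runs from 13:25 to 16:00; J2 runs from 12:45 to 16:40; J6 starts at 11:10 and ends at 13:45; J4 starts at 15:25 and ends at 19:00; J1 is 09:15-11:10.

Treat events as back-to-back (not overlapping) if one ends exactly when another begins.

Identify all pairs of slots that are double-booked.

Sorted by start: J1, J3, J6, J2, J5, J4.
J3 starts before J1 ends → J1 and J3 overlap.
J6 starts exactly when J1 ends (back-to-back, no overlap), so J1 has no further overlaps.
J6 starts before J3 ends → J3 and J6 overlap.
J2 starts exactly when J3 ends (back-to-back, no overlap), so J3 has no further overlaps.
J2 starts before J6 ends → J6 and J2 overlap.
J5 starts before J6 ends → J6 and J5 overlap.
J4 starts after J6 ends.
J5 starts before J2 ends → J2 and J5 overlap.
J4 starts before J2 ends → J2 and J4 overlap.
J4 starts before J5 ends → J5 and J4 overlap.

J1 & J3, J2 & J4, J2 & J5, J2 & J6, J3 & J6, J4 & J5, J5 & J6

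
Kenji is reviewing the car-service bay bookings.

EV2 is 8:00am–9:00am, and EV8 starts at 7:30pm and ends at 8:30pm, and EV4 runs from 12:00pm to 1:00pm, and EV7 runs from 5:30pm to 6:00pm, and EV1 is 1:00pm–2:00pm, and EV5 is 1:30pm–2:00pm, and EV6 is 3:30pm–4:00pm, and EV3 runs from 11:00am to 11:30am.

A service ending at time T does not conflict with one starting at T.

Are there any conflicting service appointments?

Two intervals overlap when each starts before the other ends.
Sorted by start: EV2, EV3, EV4, EV1, EV5, EV6, EV7, EV8.
EV3 starts after EV2 ends, so EV2 has no further overlaps.
EV4 starts after EV3 ends, so EV3 has no further overlaps.
EV1 starts exactly when EV4 ends (back-to-back, no overlap), so EV4 has no further overlaps.
EV5 starts before EV1 ends → EV1 and EV5 overlap.
That's a conflict, so the schedule is not conflict-free.

Yes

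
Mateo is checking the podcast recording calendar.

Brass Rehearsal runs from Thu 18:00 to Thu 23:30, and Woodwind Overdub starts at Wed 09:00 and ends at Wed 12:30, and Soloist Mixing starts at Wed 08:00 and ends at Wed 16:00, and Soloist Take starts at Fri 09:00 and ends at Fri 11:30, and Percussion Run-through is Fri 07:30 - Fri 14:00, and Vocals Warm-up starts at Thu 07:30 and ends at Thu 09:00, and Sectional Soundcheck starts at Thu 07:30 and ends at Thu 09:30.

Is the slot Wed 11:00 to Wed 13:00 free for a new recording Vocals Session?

No — it overlaps Soloist Mixing, Woodwind Overdub

Soloist Mixing: starts Wed 08:00 before Vocals Session ends Wed 13:00, and ends Wed 16:00 after Vocals Session starts Wed 11:00 → overlap.
Woodwind Overdub: starts Wed 09:00 before Vocals Session ends Wed 13:00, and ends Wed 12:30 after Vocals Session starts Wed 11:00 → overlap.
Sectional Soundcheck: starts Thu 07:30 at or after Vocals Session ends Wed 13:00 → clear.
Vocals Warm-up: starts Thu 07:30 at or after Vocals Session ends Wed 13:00 → clear.
Brass Rehearsal: starts Thu 18:00 at or after Vocals Session ends Wed 13:00 → clear.
Percussion Run-through: starts Fri 07:30 at or after Vocals Session ends Wed 13:00 → clear.
Soloist Take: starts Fri 09:00 at or after Vocals Session ends Wed 13:00 → clear.
Vocals Session overlaps Soloist Mixing, Woodwind Overdub.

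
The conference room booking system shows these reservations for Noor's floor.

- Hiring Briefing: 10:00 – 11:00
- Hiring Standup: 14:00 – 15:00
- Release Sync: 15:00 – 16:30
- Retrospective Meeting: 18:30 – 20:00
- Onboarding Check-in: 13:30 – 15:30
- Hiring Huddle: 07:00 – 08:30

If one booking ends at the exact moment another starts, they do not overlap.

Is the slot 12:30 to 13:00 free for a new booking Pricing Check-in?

Yes — the slot is free

Hiring Huddle: ends 08:30 at or before Pricing Check-in starts 12:30 → clear.
Hiring Briefing: ends 11:00 at or before Pricing Check-in starts 12:30 → clear.
Onboarding Check-in: starts 13:30 at or after Pricing Check-in ends 13:00 → clear.
Hiring Standup: starts 14:00 at or after Pricing Check-in ends 13:00 → clear.
Release Sync: starts 15:00 at or after Pricing Check-in ends 13:00 → clear.
Retrospective Meeting: starts 18:30 at or after Pricing Check-in ends 13:00 → clear.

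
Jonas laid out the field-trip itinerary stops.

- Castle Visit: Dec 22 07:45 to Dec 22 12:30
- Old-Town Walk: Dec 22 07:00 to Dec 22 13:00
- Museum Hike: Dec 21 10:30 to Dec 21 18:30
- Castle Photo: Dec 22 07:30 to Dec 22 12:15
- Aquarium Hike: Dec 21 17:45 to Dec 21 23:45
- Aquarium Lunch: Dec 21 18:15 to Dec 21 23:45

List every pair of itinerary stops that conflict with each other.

Aquarium Hike & Aquarium Lunch, Aquarium Hike & Museum Hike, Aquarium Lunch & Museum Hike, Castle Photo & Castle Visit, Castle Photo & Old-Town Walk, Castle Visit & Old-Town Walk

Check each pair: they overlap iff neither finishes before the other starts.
Sorted by start: Museum Hike, Aquarium Hike, Aquarium Lunch, Old-Town Walk, Castle Photo, Castle Visit.
Aquarium Hike starts before Museum Hike ends → Museum Hike and Aquarium Hike overlap.
Aquarium Lunch starts before Museum Hike ends → Museum Hike and Aquarium Lunch overlap.
Old-Town Walk starts after Museum Hike ends, so Museum Hike has no further overlaps.
Aquarium Lunch starts before Aquarium Hike ends → Aquarium Hike and Aquarium Lunch overlap.
Old-Town Walk starts after Aquarium Hike ends, so Aquarium Hike has no further overlaps.
Old-Town Walk starts after Aquarium Lunch ends, so Aquarium Lunch has no further overlaps.
Castle Photo starts before Old-Town Walk ends → Old-Town Walk and Castle Photo overlap.
Castle Visit starts before Old-Town Walk ends → Old-Town Walk and Castle Visit overlap.
Castle Visit starts before Castle Photo ends → Castle Photo and Castle Visit overlap.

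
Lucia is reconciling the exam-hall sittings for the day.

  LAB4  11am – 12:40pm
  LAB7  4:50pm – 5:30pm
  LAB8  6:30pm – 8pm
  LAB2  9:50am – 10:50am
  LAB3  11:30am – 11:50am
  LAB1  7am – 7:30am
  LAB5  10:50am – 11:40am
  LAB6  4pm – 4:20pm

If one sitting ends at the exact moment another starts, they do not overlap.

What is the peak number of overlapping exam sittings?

3

Sort all start/end points and keep a running count:
7am start LAB1 → 1
7:30am end LAB1 → 0
9:50am start LAB2 → 1
10:50am end LAB2 → 0
10:50am start LAB5 → 1
11am start LAB4 → 2
11:30am start LAB3 → 3
11:40am end LAB5 → 2
11:50am end LAB3 → 1
12:40pm end LAB4 → 0
4pm start LAB6 → 1
4:20pm end LAB6 → 0
4:50pm start LAB7 → 1
5:30pm end LAB7 → 0
6:30pm start LAB8 → 1
8pm end LAB8 → 0
Peak is 3, at 11:30am (LAB3, LAB4, LAB5).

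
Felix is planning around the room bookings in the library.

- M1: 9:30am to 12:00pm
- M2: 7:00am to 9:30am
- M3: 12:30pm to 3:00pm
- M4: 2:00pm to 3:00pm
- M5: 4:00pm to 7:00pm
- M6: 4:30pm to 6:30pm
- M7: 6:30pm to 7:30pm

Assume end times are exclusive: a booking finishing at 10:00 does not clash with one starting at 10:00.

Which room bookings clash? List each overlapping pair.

M3 & M4, M5 & M6, M5 & M7

Sorted by start: M2, M1, M3, M4, M5, M6, M7.
M1 starts exactly when M2 ends (back-to-back, no overlap), so nothing later overlaps M2 either.
M3 starts after M1 ends, so nothing later overlaps M1 either.
M4 starts before M3 ends → M3 and M4 overlap.
M5 starts after M3 ends, so nothing later overlaps M3 either.
M5 starts after M4 ends, so nothing later overlaps M4 either.
M6 starts before M5 ends → M5 and M6 overlap.
M7 starts before M5 ends → M5 and M7 overlap.
M7 starts exactly when M6 ends (back-to-back, no overlap).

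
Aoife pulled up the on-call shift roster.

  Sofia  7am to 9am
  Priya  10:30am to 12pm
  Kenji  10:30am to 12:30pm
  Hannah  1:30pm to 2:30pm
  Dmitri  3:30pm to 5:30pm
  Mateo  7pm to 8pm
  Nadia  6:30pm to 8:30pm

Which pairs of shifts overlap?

Sorted by start: Sofia, Priya, Kenji, Hannah, Dmitri, Nadia, Mateo.
Priya starts after Sofia ends, so Sofia has no further overlaps.
Kenji starts before Priya ends → Priya and Kenji overlap.
Hannah starts after Priya ends, so Priya has no further overlaps.
Hannah starts after Kenji ends, so Kenji has no further overlaps.
Dmitri starts after Hannah ends, so Hannah has no further overlaps.
Nadia starts after Dmitri ends, so Dmitri has no further overlaps.
Mateo starts before Nadia ends → Nadia and Mateo overlap.

Kenji & Priya, Mateo & Nadia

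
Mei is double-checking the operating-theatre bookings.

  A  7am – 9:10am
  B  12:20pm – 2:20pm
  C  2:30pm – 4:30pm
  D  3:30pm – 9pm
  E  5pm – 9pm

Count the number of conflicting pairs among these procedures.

2

Sorted by start: A, B, C, D, E.
B starts after A ends — done with A.
C starts after B ends — done with B.
D starts before C ends → C and D overlap.
E starts after C ends.
E starts before D ends → D and E overlap.
Overlapping pairs: C & D, D & E — 2 in total.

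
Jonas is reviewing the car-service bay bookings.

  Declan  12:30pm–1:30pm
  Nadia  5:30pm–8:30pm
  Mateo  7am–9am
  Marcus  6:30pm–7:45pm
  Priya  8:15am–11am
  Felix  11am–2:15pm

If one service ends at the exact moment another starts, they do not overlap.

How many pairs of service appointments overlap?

Two intervals overlap when each starts before the other ends.
Sorted by start: Mateo, Priya, Felix, Declan, Nadia, Marcus.
Priya starts before Mateo ends → Mateo and Priya overlap.
Felix starts after Mateo ends, so Mateo has no further overlaps.
Felix starts exactly when Priya ends (back-to-back, no overlap), so Priya has no further overlaps.
Declan starts before Felix ends → Felix and Declan overlap.
Nadia starts after Felix ends, so Felix has no further overlaps.
Nadia starts after Declan ends, so Declan has no further overlaps.
Marcus starts before Nadia ends → Nadia and Marcus overlap.
Overlapping pairs: Declan & Felix, Marcus & Nadia, Mateo & Priya — 3 in total.

3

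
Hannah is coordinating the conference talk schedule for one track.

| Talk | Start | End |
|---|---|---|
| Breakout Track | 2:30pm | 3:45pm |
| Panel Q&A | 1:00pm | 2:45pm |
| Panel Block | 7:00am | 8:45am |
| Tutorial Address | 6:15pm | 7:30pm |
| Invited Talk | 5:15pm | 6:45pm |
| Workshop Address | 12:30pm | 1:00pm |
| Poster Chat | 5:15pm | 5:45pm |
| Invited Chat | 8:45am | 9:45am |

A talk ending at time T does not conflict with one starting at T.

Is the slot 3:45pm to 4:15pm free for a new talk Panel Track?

Panel Block: ends 8:45am at or before Panel Track starts 3:45pm → clear.
Invited Chat: ends 9:45am at or before Panel Track starts 3:45pm → clear.
Workshop Address: ends 1:00pm at or before Panel Track starts 3:45pm → clear.
Panel Q&A: ends 2:45pm at or before Panel Track starts 3:45pm → clear.
Breakout Track: ends 3:45pm at or before Panel Track starts 3:45pm → clear.
Poster Chat: starts 5:15pm at or after Panel Track ends 4:15pm → clear.
Invited Talk: starts 5:15pm at or after Panel Track ends 4:15pm → clear.
Tutorial Address: starts 6:15pm at or after Panel Track ends 4:15pm → clear.

Yes — the slot is free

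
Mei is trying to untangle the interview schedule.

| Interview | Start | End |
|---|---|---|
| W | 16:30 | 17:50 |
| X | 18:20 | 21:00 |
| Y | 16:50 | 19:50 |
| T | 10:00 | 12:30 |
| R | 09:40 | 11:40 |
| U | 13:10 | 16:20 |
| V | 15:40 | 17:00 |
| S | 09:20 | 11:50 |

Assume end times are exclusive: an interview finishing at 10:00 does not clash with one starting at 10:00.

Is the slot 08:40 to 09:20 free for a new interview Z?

S: starts 09:20 at or after Z ends 09:20 → clear.
R: starts 09:40 at or after Z ends 09:20 → clear.
T: starts 10:00 at or after Z ends 09:20 → clear.
U: starts 13:10 at or after Z ends 09:20 → clear.
V: starts 15:40 at or after Z ends 09:20 → clear.
W: starts 16:30 at or after Z ends 09:20 → clear.
Y: starts 16:50 at or after Z ends 09:20 → clear.
X: starts 18:20 at or after Z ends 09:20 → clear.

Yes — the slot is free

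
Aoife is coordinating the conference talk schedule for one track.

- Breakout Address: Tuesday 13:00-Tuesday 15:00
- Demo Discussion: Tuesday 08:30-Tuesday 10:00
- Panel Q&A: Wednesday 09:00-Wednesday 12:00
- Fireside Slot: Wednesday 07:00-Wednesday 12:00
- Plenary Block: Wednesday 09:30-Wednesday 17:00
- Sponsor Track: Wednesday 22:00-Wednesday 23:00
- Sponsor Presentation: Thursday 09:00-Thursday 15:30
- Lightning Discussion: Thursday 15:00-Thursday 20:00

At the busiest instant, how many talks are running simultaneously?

3

Sweep the timeline, counting +1 at each start and −1 at each end (ends before starts at a tie):
Tuesday 08:30 start Demo Discussion → 1
Tuesday 10:00 end Demo Discussion → 0
Tuesday 13:00 start Breakout Address → 1
Tuesday 15:00 end Breakout Address → 0
Wednesday 07:00 start Fireside Slot → 1
Wednesday 09:00 start Panel Q&A → 2
Wednesday 09:30 start Plenary Block → 3
Wednesday 12:00 end Fireside Slot → 2
Wednesday 12:00 end Panel Q&A → 1
Wednesday 17:00 end Plenary Block → 0
Wednesday 22:00 start Sponsor Track → 1
Wednesday 23:00 end Sponsor Track → 0
Thursday 09:00 start Sponsor Presentation → 1
Thursday 15:00 start Lightning Discussion → 2
Thursday 15:30 end Sponsor Presentation → 1
Thursday 20:00 end Lightning Discussion → 0
Peak is 3, at Wednesday 09:30 (Fireside Slot, Panel Q&A, Plenary Block).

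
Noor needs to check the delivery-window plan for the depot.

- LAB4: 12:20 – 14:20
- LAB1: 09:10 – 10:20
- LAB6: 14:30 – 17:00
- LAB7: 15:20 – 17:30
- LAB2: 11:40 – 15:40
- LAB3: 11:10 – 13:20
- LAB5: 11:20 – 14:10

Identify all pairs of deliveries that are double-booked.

Sorted by start: LAB1, LAB3, LAB5, LAB2, LAB4, LAB6, LAB7.
LAB3 starts after LAB1 ends, so nothing later overlaps LAB1 either.
LAB5 starts before LAB3 ends → LAB3 and LAB5 overlap.
LAB2 starts before LAB3 ends → LAB3 and LAB2 overlap.
LAB4 starts before LAB3 ends → LAB3 and LAB4 overlap.
LAB6 starts after LAB3 ends, so nothing later overlaps LAB3 either.
LAB2 starts before LAB5 ends → LAB5 and LAB2 overlap.
LAB4 starts before LAB5 ends → LAB5 and LAB4 overlap.
LAB6 starts after LAB5 ends, so nothing later overlaps LAB5 either.
LAB4 starts before LAB2 ends → LAB2 and LAB4 overlap.
LAB6 starts before LAB2 ends → LAB2 and LAB6 overlap.
LAB7 starts before LAB2 ends → LAB2 and LAB7 overlap.
LAB6 starts after LAB4 ends, so nothing later overlaps LAB4 either.
LAB7 starts before LAB6 ends → LAB6 and LAB7 overlap.

LAB2 & LAB3, LAB2 & LAB4, LAB2 & LAB5, LAB2 & LAB6, LAB2 & LAB7, LAB3 & LAB4, LAB3 & LAB5, LAB4 & LAB5, LAB6 & LAB7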